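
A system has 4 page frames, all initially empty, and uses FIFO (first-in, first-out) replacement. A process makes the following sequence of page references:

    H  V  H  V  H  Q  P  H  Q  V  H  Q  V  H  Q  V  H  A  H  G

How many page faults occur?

H: miss, frames {H}
V: miss, frames {H,V}
H: hit
V: hit
H: hit
Q: miss, frames {H,V,Q}
P: miss, frames {H,V,Q,P}
H: hit
Q: hit
V: hit
H: hit
Q: hit
V: hit
H: hit
Q: hit
V: hit
H: hit
A: miss, evict H, frames {V,Q,P,A}
H: miss, evict V, frames {Q,P,A,H}
G: miss, evict Q, frames {P,A,H,G}
Page faults: 7.

7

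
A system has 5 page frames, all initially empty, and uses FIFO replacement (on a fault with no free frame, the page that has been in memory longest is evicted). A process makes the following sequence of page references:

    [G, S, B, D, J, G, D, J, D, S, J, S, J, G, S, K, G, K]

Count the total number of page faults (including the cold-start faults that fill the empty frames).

G: miss, frames (G)
S: miss, frames (G S)
B: miss, frames (G S B)
D: miss, frames (G S B D)
J: miss, frames (G S B D J)
G: hit
D: hit
J: hit
D: hit
S: hit
J: hit
S: hit
J: hit
G: hit
S: hit
K: miss, evict G, frames (S B D J K)
G: miss, evict S, frames (B D J K G)
K: hit
Page faults: 7.

7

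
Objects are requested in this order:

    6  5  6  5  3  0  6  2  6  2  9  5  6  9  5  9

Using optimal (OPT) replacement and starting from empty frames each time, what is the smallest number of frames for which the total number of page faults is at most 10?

2

f=1: 16 faults
f=2: 8 faults
f=3: 6 faults
f=4: 6 faults
f=5: 6 faults
f=6: 6 faults
Smallest f with faults ≤ 10 is 2.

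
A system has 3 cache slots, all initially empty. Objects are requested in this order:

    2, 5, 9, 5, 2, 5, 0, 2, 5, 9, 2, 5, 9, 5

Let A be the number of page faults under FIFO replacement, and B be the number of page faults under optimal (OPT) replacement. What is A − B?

Under FIFO: F F F . . . F F F F . . . . → 7 faults.
Under OPT: F F F . . . F . . F . . . . → 5 faults.
A − B = 7 − 5 = 2.

2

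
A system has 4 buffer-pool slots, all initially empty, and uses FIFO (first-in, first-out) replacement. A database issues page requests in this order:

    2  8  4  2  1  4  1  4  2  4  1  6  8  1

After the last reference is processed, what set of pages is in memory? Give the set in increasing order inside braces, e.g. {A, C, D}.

2 -> fault, frames (2)
8 -> fault, frames (2 8)
4 -> fault, frames (2 8 4)
2 -> hit
1 -> fault, frames (2 8 4 1)
4 -> hit
1 -> hit
4 -> hit
2 -> hit
4 -> hit
1 -> hit
6 -> fault, evict 2, frames (8 4 1 6)
8 -> hit
1 -> hit

{1, 4, 6, 8}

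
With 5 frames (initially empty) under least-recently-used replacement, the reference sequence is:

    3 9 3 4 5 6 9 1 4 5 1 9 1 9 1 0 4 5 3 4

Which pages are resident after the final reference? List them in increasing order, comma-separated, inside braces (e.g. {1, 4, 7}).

{0, 1, 3, 4, 5}

3 -> fault, frames {3}
9 -> fault, frames {3,9}
3 -> hit
4 -> fault, frames {9,3,4}
5 -> fault, frames {9,3,4,5}
6 -> fault, frames {9,3,4,5,6}
9 -> hit
1 -> fault, evict 3, frames {4,5,6,9,1}
4 -> hit
5 -> hit
1 -> hit
9 -> hit
1 -> hit
9 -> hit
1 -> hit
0 -> fault, evict 6, frames {4,5,9,1,0}
4 -> hit
5 -> hit
3 -> fault, evict 9, frames {1,0,4,5,3}
4 -> hit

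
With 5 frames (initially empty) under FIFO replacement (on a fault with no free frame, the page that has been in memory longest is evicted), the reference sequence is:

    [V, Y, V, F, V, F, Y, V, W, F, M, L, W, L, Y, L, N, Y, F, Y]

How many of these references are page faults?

V: miss, frames [V]
Y: miss, frames [V, Y]
V: hit
F: miss, frames [V, Y, F]
V: hit
F: hit
Y: hit
V: hit
W: miss, frames [V, Y, F, W]
F: hit
M: miss, frames [V, Y, F, W, M]
L: miss, evict V, frames [Y, F, W, M, L]
W: hit
L: hit
Y: hit
L: hit
N: miss, evict Y, frames [F, W, M, L, N]
Y: miss, evict F, frames [W, M, L, N, Y]
F: miss, evict W, frames [M, L, N, Y, F]
Y: hit
Page faults: 9.

9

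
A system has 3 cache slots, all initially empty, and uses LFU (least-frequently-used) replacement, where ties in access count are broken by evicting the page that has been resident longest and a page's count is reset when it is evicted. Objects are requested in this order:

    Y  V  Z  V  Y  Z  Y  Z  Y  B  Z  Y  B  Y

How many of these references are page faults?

4

Y: fault, frames (Y)
V: fault, frames (Y V)
Z: fault, frames (Y V Z)
V: hit
Y: hit
Z: hit
Y: hit
Z: hit
Y: hit
B: fault, evict V, frames (Y Z B)
Z: hit
Y: hit
B: hit
Y: hit
Page faults: 4.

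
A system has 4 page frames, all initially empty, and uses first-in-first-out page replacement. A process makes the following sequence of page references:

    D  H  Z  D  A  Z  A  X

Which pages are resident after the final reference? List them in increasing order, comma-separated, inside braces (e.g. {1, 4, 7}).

{A, H, X, Z}

D: fault, frames {D}
H: fault, frames {D,H}
Z: fault, frames {D,H,Z}
D: hit
A: fault, frames {D,H,Z,A}
Z: hit
A: hit
X: fault, evict D, frames {H,Z,A,X}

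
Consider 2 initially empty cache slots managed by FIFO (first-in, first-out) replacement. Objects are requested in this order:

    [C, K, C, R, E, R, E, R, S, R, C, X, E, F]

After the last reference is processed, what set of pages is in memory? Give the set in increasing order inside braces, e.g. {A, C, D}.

C: fault, frames [C]
K: fault, frames [C, K]
C: hit
R: fault, evict C, frames [K, R]
E: fault, evict K, frames [R, E]
R: hit
E: hit
R: hit
S: fault, evict R, frames [E, S]
R: fault, evict E, frames [S, R]
C: fault, evict S, frames [R, C]
X: fault, evict R, frames [C, X]
E: fault, evict C, frames [X, E]
F: fault, evict X, frames [E, F]

{E, F}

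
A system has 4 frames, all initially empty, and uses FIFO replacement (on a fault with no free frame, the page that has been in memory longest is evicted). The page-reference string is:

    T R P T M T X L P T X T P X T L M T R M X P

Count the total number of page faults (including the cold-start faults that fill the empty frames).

11

T: fault, frames [T]
R: fault, frames [T, R]
P: fault, frames [T, R, P]
T: hit
M: fault, frames [T, R, P, M]
T: hit
X: fault, evict T, frames [R, P, M, X]
L: fault, evict R, frames [P, M, X, L]
P: hit
T: fault, evict P, frames [M, X, L, T]
X: hit
T: hit
P: fault, evict M, frames [X, L, T, P]
X: hit
T: hit
L: hit
M: fault, evict X, frames [L, T, P, M]
T: hit
R: fault, evict L, frames [T, P, M, R]
M: hit
X: fault, evict T, frames [P, M, R, X]
P: hit
Page faults: 11.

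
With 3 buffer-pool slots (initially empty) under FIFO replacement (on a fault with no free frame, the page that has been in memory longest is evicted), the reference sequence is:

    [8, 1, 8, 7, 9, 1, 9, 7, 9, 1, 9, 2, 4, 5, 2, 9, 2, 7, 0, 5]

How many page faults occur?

8 → fault, frames [8]
1 → fault, frames [8, 1]
8 → hit
7 → fault, frames [8, 1, 7]
9 → fault, evict 8, frames [1, 7, 9]
1 → hit
9 → hit
7 → hit
9 → hit
1 → hit
9 → hit
2 → fault, evict 1, frames [7, 9, 2]
4 → fault, evict 7, frames [9, 2, 4]
5 → fault, evict 9, frames [2, 4, 5]
2 → hit
9 → fault, evict 2, frames [4, 5, 9]
2 → fault, evict 4, frames [5, 9, 2]
7 → fault, evict 5, frames [9, 2, 7]
0 → fault, evict 9, frames [2, 7, 0]
5 → fault, evict 2, frames [7, 0, 5]
Page faults: 12.

12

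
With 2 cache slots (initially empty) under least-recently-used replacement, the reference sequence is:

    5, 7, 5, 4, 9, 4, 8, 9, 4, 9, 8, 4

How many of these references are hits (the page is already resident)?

3

5 → fault, frames {5}
7 → fault, frames {5,7}
5 → hit
4 → fault, evict 7, frames {5,4}
9 → fault, evict 5, frames {4,9}
4 → hit
8 → fault, evict 9, frames {4,8}
9 → fault, evict 4, frames {8,9}
4 → fault, evict 8, frames {9,4}
9 → hit
8 → fault, evict 4, frames {9,8}
4 → fault, evict 9, frames {8,4}
Hits: 3.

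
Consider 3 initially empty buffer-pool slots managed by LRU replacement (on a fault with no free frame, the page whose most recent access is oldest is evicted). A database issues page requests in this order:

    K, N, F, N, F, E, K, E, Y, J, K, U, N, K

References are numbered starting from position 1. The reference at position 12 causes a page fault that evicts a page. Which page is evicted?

pos 1: K: fault, frames [K]
pos 2: N: fault, frames [K, N]
pos 3: F: fault, frames [K, N, F]
pos 4: N: hit
pos 5: F: hit
pos 6: E: fault, evict K, frames [N, F, E]
pos 7: K: fault, evict N, frames [F, E, K]
pos 8: E: hit
pos 9: Y: fault, evict F, frames [K, E, Y]
pos 10: J: fault, evict K, frames [E, Y, J]
pos 11: K: fault, evict E, frames [Y, J, K]
pos 12: U: fault, evict Y, frames [J, K, U]
At position 12, page Y is evicted.

Y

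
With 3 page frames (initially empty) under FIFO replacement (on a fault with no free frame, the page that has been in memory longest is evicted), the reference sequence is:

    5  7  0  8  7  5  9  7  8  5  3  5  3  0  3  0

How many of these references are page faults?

5 → miss, frames [5]
7 → miss, frames [5, 7]
0 → miss, frames [5, 7, 0]
8 → miss, evict 5, frames [7, 0, 8]
7 → hit
5 → miss, evict 7, frames [0, 8, 5]
9 → miss, evict 0, frames [8, 5, 9]
7 → miss, evict 8, frames [5, 9, 7]
8 → miss, evict 5, frames [9, 7, 8]
5 → miss, evict 9, frames [7, 8, 5]
3 → miss, evict 7, frames [8, 5, 3]
5 → hit
3 → hit
0 → miss, evict 8, frames [5, 3, 0]
3 → hit
0 → hit
Page faults: 11.

11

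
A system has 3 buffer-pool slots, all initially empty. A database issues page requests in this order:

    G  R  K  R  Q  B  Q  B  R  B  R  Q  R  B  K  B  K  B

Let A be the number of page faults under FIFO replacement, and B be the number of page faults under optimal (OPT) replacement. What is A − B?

1

Under FIFO: F F F . F F . . F . . . . . F . . . → 7 faults.
Under OPT: F F F . F F . . . . . . . . F . . . → 6 faults.
A − B = 7 − 6 = 1.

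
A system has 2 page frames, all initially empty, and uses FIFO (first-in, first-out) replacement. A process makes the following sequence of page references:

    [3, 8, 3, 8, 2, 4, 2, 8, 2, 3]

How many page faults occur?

7

3 -> fault, frames (3)
8 -> fault, frames (3 8)
3 -> hit
8 -> hit
2 -> fault, evict 3, frames (8 2)
4 -> fault, evict 8, frames (2 4)
2 -> hit
8 -> fault, evict 2, frames (4 8)
2 -> fault, evict 4, frames (8 2)
3 -> fault, evict 8, frames (2 3)
Page faults: 7.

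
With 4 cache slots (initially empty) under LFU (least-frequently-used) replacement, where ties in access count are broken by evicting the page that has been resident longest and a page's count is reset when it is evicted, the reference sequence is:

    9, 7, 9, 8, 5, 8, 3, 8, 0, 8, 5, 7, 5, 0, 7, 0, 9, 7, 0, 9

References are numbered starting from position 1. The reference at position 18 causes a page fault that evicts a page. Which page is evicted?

0

pos 1: 9 → fault, frames {9}
pos 2: 7 → fault, frames {9,7}
pos 3: 9 → hit
pos 4: 8 → fault, frames {9,7,8}
pos 5: 5 → fault, frames {9,7,8,5}
pos 6: 8 → hit
pos 7: 3 → fault, evict 7, frames {9,8,5,3}
pos 8: 8 → hit
pos 9: 0 → fault, evict 5, frames {9,8,3,0}
pos 10: 8 → hit
pos 11: 5 → fault, evict 3, frames {9,8,0,5}
pos 12: 7 → fault, evict 0, frames {9,8,5,7}
pos 13: 5 → hit
pos 14: 0 → fault, evict 7, frames {9,8,5,0}
pos 15: 7 → fault, evict 0, frames {9,8,5,7}
pos 16: 0 → fault, evict 7, frames {9,8,5,0}
pos 17: 9 → hit
pos 18: 7 → fault, evict 0, frames {9,8,5,7}
At position 18, page 0 is evicted.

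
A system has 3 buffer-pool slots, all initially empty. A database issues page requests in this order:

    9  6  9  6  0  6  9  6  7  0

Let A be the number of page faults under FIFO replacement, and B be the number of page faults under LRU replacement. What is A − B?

Under FIFO: F F . . F . . . F . → 4 faults.
Under LRU: F F . . F . . . F F → 5 faults.
A − B = 4 − 5 = -1.

-1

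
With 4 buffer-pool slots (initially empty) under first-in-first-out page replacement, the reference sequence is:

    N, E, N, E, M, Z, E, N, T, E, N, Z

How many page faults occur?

N -> fault, frames {N}
E -> fault, frames {N,E}
N -> hit
E -> hit
M -> fault, frames {N,E,M}
Z -> fault, frames {N,E,M,Z}
E -> hit
N -> hit
T -> fault, evict N, frames {E,M,Z,T}
E -> hit
N -> fault, evict E, frames {M,Z,T,N}
Z -> hit
Page faults: 6.

6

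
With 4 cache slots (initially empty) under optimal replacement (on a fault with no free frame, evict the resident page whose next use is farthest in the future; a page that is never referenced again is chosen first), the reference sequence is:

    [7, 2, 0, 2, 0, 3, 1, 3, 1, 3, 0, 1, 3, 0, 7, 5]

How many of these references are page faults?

6

7: miss, frames [7]
2: miss, frames [7, 2]
0: miss, frames [7, 2, 0]
2: hit
0: hit
3: miss, frames [7, 2, 0, 3]
1: miss, evict 2, frames [7, 0, 3, 1]
3: hit
1: hit
3: hit
0: hit
1: hit
3: hit
0: hit
7: hit
5: miss, evict 1, frames [7, 0, 3, 5]
Page faults: 6.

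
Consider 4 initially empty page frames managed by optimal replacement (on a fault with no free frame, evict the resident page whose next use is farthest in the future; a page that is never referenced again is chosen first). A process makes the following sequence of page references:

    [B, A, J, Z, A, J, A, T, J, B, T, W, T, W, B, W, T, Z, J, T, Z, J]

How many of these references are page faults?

7

B → fault, frames [B]
A → fault, frames [B, A]
J → fault, frames [B, A, J]
Z → fault, frames [B, A, J, Z]
A → hit
J → hit
A → hit
T → fault, evict A, frames [B, J, Z, T]
J → hit
B → hit
T → hit
W → fault, evict J, frames [B, Z, T, W]
T → hit
W → hit
B → hit
W → hit
T → hit
Z → hit
J → fault, evict W, frames [B, Z, T, J]
T → hit
Z → hit
J → hit
Page faults: 7.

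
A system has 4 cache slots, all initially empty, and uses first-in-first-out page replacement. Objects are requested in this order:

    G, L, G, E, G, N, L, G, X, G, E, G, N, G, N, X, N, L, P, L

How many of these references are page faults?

G: fault, frames [G]
L: fault, frames [G, L]
G: hit
E: fault, frames [G, L, E]
G: hit
N: fault, frames [G, L, E, N]
L: hit
G: hit
X: fault, evict G, frames [L, E, N, X]
G: fault, evict L, frames [E, N, X, G]
E: hit
G: hit
N: hit
G: hit
N: hit
X: hit
N: hit
L: fault, evict E, frames [N, X, G, L]
P: fault, evict N, frames [X, G, L, P]
L: hit
Page faults: 8.

8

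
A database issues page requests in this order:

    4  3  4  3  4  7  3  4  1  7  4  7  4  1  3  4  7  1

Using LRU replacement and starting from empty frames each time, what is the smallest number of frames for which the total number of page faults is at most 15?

2

f=1: 18 faults
f=2: 13 faults
f=3: 8 faults
f=4: 4 faults
Smallest f with faults ≤ 15 is 2.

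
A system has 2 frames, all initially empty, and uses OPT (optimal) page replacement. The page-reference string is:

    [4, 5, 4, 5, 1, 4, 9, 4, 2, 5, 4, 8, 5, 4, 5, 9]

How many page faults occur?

4 → fault, frames [4]
5 → fault, frames [4, 5]
4 → hit
5 → hit
1 → fault, evict 5, frames [4, 1]
4 → hit
9 → fault, evict 1, frames [4, 9]
4 → hit
2 → fault, evict 9, frames [4, 2]
5 → fault, evict 2, frames [4, 5]
4 → hit
8 → fault, evict 4, frames [5, 8]
5 → hit
4 → fault, evict 8, frames [5, 4]
5 → hit
9 → fault, evict 4, frames [5, 9]
Page faults: 9.

9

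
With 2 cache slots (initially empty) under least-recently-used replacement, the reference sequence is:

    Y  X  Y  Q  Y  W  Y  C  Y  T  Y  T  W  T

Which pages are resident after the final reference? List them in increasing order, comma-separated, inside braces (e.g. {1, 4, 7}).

{T, W}

Y → fault, frames [Y]
X → fault, frames [Y, X]
Y → hit
Q → fault, evict X, frames [Y, Q]
Y → hit
W → fault, evict Q, frames [Y, W]
Y → hit
C → fault, evict W, frames [Y, C]
Y → hit
T → fault, evict C, frames [Y, T]
Y → hit
T → hit
W → fault, evict Y, frames [T, W]
T → hit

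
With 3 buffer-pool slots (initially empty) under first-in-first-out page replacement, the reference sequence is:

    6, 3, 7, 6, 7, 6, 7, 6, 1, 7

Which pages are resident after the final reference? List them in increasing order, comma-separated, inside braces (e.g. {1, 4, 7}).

{1, 3, 7}

6: miss, frames {6}
3: miss, frames {6,3}
7: miss, frames {6,3,7}
6: hit
7: hit
6: hit
7: hit
6: hit
1: miss, evict 6, frames {3,7,1}
7: hit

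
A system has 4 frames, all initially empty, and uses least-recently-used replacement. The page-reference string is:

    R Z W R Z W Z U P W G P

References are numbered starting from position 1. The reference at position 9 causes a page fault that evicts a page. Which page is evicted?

R

pos 1: R -> fault, frames (R)
pos 2: Z -> fault, frames (R Z)
pos 3: W -> fault, frames (R Z W)
pos 4: R -> hit
pos 5: Z -> hit
pos 6: W -> hit
pos 7: Z -> hit
pos 8: U -> fault, frames (R W Z U)
pos 9: P -> fault, evict R, frames (W Z U P)
At position 9, page R is evicted.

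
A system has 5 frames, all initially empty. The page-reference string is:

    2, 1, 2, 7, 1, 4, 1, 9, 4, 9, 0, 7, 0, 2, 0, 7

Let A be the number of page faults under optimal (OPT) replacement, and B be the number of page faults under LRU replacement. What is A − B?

Under OPT: F F . F . F . F . . F . . . . . → 6 faults.
Under LRU: F F . F . F . F . . F . . F . . → 7 faults.
A − B = 6 − 7 = -1.

-1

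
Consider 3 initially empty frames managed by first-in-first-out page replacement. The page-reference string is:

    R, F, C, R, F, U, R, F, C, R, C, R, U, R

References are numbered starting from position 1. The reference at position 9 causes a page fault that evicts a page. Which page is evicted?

U

pos 1: R → miss, frames [R]
pos 2: F → miss, frames [R, F]
pos 3: C → miss, frames [R, F, C]
pos 4: R → hit
pos 5: F → hit
pos 6: U → miss, evict R, frames [F, C, U]
pos 7: R → miss, evict F, frames [C, U, R]
pos 8: F → miss, evict C, frames [U, R, F]
pos 9: C → miss, evict U, frames [R, F, C]
At position 9, page U is evicted.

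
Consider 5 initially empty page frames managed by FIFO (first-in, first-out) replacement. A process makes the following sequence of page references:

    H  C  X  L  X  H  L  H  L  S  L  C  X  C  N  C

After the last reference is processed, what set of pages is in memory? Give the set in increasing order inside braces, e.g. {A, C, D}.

{C, L, N, S, X}

H: fault, frames {H}
C: fault, frames {H,C}
X: fault, frames {H,C,X}
L: fault, frames {H,C,X,L}
X: hit
H: hit
L: hit
H: hit
L: hit
S: fault, frames {H,C,X,L,S}
L: hit
C: hit
X: hit
C: hit
N: fault, evict H, frames {C,X,L,S,N}
C: hit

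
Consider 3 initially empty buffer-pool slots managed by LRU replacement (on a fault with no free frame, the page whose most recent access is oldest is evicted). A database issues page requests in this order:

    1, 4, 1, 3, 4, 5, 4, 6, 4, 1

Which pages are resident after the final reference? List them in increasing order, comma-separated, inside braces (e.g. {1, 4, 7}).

1 → fault, frames [1]
4 → fault, frames [1, 4]
1 → hit
3 → fault, frames [4, 1, 3]
4 → hit
5 → fault, evict 1, frames [3, 4, 5]
4 → hit
6 → fault, evict 3, frames [5, 4, 6]
4 → hit
1 → fault, evict 5, frames [6, 4, 1]

{1, 4, 6}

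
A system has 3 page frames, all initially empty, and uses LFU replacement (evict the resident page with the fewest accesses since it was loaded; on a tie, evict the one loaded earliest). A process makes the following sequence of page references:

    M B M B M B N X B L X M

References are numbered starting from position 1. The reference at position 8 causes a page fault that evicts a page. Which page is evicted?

pos 1: M → miss, frames (M)
pos 2: B → miss, frames (M B)
pos 3: M → hit
pos 4: B → hit
pos 5: M → hit
pos 6: B → hit
pos 7: N → miss, frames (M B N)
pos 8: X → miss, evict N, frames (M B X)
At position 8, page N is evicted.

N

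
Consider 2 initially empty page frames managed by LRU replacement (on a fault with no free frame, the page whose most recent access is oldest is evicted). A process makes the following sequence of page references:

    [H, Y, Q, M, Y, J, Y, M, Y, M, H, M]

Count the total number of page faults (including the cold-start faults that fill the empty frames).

H -> miss, frames (H)
Y -> miss, frames (H Y)
Q -> miss, evict H, frames (Y Q)
M -> miss, evict Y, frames (Q M)
Y -> miss, evict Q, frames (M Y)
J -> miss, evict M, frames (Y J)
Y -> hit
M -> miss, evict J, frames (Y M)
Y -> hit
M -> hit
H -> miss, evict Y, frames (M H)
M -> hit
Page faults: 8.

8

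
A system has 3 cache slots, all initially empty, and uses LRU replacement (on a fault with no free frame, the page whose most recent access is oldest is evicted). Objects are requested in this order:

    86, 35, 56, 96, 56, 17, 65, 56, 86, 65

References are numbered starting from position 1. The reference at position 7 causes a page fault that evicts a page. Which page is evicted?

96

pos 1: 86 -> miss, frames (86)
pos 2: 35 -> miss, frames (86 35)
pos 3: 56 -> miss, frames (86 35 56)
pos 4: 96 -> miss, evict 86, frames (35 56 96)
pos 5: 56 -> hit
pos 6: 17 -> miss, evict 35, frames (96 56 17)
pos 7: 65 -> miss, evict 96, frames (56 17 65)
At position 7, page 96 is evicted.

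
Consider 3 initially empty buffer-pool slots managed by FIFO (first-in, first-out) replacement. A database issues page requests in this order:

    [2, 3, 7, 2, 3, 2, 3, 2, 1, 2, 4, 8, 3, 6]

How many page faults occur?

9

2 → fault, frames {2}
3 → fault, frames {2,3}
7 → fault, frames {2,3,7}
2 → hit
3 → hit
2 → hit
3 → hit
2 → hit
1 → fault, evict 2, frames {3,7,1}
2 → fault, evict 3, frames {7,1,2}
4 → fault, evict 7, frames {1,2,4}
8 → fault, evict 1, frames {2,4,8}
3 → fault, evict 2, frames {4,8,3}
6 → fault, evict 4, frames {8,3,6}
Page faults: 9.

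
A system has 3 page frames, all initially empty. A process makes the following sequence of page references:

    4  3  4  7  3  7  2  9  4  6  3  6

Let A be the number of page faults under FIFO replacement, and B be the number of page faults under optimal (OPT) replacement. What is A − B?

2

Under FIFO: F F . F . . F F F F F . → 8 faults.
Under OPT: F F . F . . F F . F . . → 6 faults.
A − B = 8 − 6 = 2.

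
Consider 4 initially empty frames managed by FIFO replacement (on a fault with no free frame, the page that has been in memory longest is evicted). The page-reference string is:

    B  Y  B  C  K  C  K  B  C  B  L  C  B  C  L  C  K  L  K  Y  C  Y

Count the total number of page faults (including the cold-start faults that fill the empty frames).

8

B: fault, frames {B}
Y: fault, frames {B,Y}
B: hit
C: fault, frames {B,Y,C}
K: fault, frames {B,Y,C,K}
C: hit
K: hit
B: hit
C: hit
B: hit
L: fault, evict B, frames {Y,C,K,L}
C: hit
B: fault, evict Y, frames {C,K,L,B}
C: hit
L: hit
C: hit
K: hit
L: hit
K: hit
Y: fault, evict C, frames {K,L,B,Y}
C: fault, evict K, frames {L,B,Y,C}
Y: hit
Page faults: 8.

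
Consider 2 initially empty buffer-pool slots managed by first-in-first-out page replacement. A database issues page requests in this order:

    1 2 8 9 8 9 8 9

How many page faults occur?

4

1 -> fault, frames [1]
2 -> fault, frames [1, 2]
8 -> fault, evict 1, frames [2, 8]
9 -> fault, evict 2, frames [8, 9]
8 -> hit
9 -> hit
8 -> hit
9 -> hit
Page faults: 4.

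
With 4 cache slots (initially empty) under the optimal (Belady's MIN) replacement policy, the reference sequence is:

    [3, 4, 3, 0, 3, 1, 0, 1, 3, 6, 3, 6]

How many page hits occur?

7

3 → miss, frames (3)
4 → miss, frames (3 4)
3 → hit
0 → miss, frames (3 4 0)
3 → hit
1 → miss, frames (3 4 0 1)
0 → hit
1 → hit
3 → hit
6 → miss, evict 1, frames (3 4 0 6)
3 → hit
6 → hit
Hits: 7.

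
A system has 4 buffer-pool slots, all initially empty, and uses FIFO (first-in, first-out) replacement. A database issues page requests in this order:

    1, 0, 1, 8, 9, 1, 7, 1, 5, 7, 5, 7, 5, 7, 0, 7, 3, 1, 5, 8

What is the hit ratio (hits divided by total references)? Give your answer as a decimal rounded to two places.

0.50

1: fault, frames [1]
0: fault, frames [1, 0]
1: hit
8: fault, frames [1, 0, 8]
9: fault, frames [1, 0, 8, 9]
1: hit
7: fault, evict 1, frames [0, 8, 9, 7]
1: fault, evict 0, frames [8, 9, 7, 1]
5: fault, evict 8, frames [9, 7, 1, 5]
7: hit
5: hit
7: hit
5: hit
7: hit
0: fault, evict 9, frames [7, 1, 5, 0]
7: hit
3: fault, evict 7, frames [1, 5, 0, 3]
1: hit
5: hit
8: fault, evict 1, frames [5, 0, 3, 8]
Hits: 10 of 20 references → 10/20 = 0.5000.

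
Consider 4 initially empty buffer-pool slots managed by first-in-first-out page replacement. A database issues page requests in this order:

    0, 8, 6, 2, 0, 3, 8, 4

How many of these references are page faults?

6

0 → miss, frames {0}
8 → miss, frames {0,8}
6 → miss, frames {0,8,6}
2 → miss, frames {0,8,6,2}
0 → hit
3 → miss, evict 0, frames {8,6,2,3}
8 → hit
4 → miss, evict 8, frames {6,2,3,4}
Page faults: 6.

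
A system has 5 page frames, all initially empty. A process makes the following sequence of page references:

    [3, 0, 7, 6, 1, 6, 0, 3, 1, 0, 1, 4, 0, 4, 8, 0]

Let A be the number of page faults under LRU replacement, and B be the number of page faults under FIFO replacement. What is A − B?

Under LRU: F F F F F . . . . . . F . . F . → 7 faults.
Under FIFO: F F F F F . . . . . . F . . F F → 8 faults.
A − B = 7 − 8 = -1.

-1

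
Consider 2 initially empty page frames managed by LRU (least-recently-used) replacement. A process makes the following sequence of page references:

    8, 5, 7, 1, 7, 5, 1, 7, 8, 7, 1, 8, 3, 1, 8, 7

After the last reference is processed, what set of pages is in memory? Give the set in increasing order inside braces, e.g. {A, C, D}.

{7, 8}

8 → fault, frames (8)
5 → fault, frames (8 5)
7 → fault, evict 8, frames (5 7)
1 → fault, evict 5, frames (7 1)
7 → hit
5 → fault, evict 1, frames (7 5)
1 → fault, evict 7, frames (5 1)
7 → fault, evict 5, frames (1 7)
8 → fault, evict 1, frames (7 8)
7 → hit
1 → fault, evict 8, frames (7 1)
8 → fault, evict 7, frames (1 8)
3 → fault, evict 1, frames (8 3)
1 → fault, evict 8, frames (3 1)
8 → fault, evict 3, frames (1 8)
7 → fault, evict 1, frames (8 7)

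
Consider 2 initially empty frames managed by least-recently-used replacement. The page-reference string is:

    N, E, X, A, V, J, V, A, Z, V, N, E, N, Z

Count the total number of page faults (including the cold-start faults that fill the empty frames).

12

N → miss, frames {N}
E → miss, frames {N,E}
X → miss, evict N, frames {E,X}
A → miss, evict E, frames {X,A}
V → miss, evict X, frames {A,V}
J → miss, evict A, frames {V,J}
V → hit
A → miss, evict J, frames {V,A}
Z → miss, evict V, frames {A,Z}
V → miss, evict A, frames {Z,V}
N → miss, evict Z, frames {V,N}
E → miss, evict V, frames {N,E}
N → hit
Z → miss, evict E, frames {N,Z}
Page faults: 12.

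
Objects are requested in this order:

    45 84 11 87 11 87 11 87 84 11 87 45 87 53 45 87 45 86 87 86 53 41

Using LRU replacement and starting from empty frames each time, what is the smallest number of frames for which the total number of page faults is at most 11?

3

f=1: 22 faults
f=2: 15 faults
f=3: 9 faults
f=4: 7 faults
f=5: 7 faults
f=6: 7 faults
f=7: 7 faults
Smallest f with faults ≤ 11 is 3.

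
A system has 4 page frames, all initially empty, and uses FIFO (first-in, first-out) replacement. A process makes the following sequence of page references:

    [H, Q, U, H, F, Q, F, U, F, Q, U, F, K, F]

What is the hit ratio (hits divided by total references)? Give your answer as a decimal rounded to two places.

0.64

H → fault, frames (H)
Q → fault, frames (H Q)
U → fault, frames (H Q U)
H → hit
F → fault, frames (H Q U F)
Q → hit
F → hit
U → hit
F → hit
Q → hit
U → hit
F → hit
K → fault, evict H, frames (Q U F K)
F → hit
Hits: 9 of 14 references → 9/14 = 0.6429.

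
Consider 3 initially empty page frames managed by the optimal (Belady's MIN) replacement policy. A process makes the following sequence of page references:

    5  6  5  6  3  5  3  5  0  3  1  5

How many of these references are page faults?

5 → miss, frames {5}
6 → miss, frames {5,6}
5 → hit
6 → hit
3 → miss, frames {5,6,3}
5 → hit
3 → hit
5 → hit
0 → miss, evict 6, frames {5,3,0}
3 → hit
1 → miss, evict 0, frames {5,3,1}
5 → hit
Page faults: 5.

5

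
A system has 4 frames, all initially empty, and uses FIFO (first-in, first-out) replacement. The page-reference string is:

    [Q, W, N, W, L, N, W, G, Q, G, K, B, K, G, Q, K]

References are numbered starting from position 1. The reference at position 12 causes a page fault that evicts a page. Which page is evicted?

pos 1: Q → fault, frames (Q)
pos 2: W → fault, frames (Q W)
pos 3: N → fault, frames (Q W N)
pos 4: W → hit
pos 5: L → fault, frames (Q W N L)
pos 6: N → hit
pos 7: W → hit
pos 8: G → fault, evict Q, frames (W N L G)
pos 9: Q → fault, evict W, frames (N L G Q)
pos 10: G → hit
pos 11: K → fault, evict N, frames (L G Q K)
pos 12: B → fault, evict L, frames (G Q K B)
At position 12, page L is evicted.

L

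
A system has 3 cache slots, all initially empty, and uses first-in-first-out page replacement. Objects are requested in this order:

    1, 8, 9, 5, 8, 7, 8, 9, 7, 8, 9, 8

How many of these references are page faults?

7

1 -> miss, frames {1}
8 -> miss, frames {1,8}
9 -> miss, frames {1,8,9}
5 -> miss, evict 1, frames {8,9,5}
8 -> hit
7 -> miss, evict 8, frames {9,5,7}
8 -> miss, evict 9, frames {5,7,8}
9 -> miss, evict 5, frames {7,8,9}
7 -> hit
8 -> hit
9 -> hit
8 -> hit
Page faults: 7.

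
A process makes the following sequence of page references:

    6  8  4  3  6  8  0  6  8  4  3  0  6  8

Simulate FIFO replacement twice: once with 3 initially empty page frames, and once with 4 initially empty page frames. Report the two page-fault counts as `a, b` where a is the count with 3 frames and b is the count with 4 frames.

3 frames: F F F F F F F . . F F . F F → 11 faults.
4 frames: F F F F . . F F F F F F F F → 12 faults.
12 > 11: adding a frame increased faults — Belady's anomaly.

11, 12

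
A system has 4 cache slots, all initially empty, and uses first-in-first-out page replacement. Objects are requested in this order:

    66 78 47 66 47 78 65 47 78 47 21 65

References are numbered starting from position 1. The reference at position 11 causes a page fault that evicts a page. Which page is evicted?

66

pos 1: 66: miss, frames {66}
pos 2: 78: miss, frames {66,78}
pos 3: 47: miss, frames {66,78,47}
pos 4: 66: hit
pos 5: 47: hit
pos 6: 78: hit
pos 7: 65: miss, frames {66,78,47,65}
pos 8: 47: hit
pos 9: 78: hit
pos 10: 47: hit
pos 11: 21: miss, evict 66, frames {78,47,65,21}
At position 11, page 66 is evicted.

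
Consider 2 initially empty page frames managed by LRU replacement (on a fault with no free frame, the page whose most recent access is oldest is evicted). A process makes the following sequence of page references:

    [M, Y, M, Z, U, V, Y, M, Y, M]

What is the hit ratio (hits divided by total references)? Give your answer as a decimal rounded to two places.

0.30

M -> miss, frames (M)
Y -> miss, frames (M Y)
M -> hit
Z -> miss, evict Y, frames (M Z)
U -> miss, evict M, frames (Z U)
V -> miss, evict Z, frames (U V)
Y -> miss, evict U, frames (V Y)
M -> miss, evict V, frames (Y M)
Y -> hit
M -> hit
Hits: 3 of 10 references → 3/10 = 0.3000.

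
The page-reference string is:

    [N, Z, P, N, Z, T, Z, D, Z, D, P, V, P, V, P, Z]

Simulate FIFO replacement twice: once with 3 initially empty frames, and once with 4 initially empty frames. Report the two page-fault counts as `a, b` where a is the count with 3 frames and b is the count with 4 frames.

8, 7

3 frames: F F F . . F . F F . F F . . . . → 8 faults.
4 frames: F F F . . F . F . . . F . . . F → 7 faults.
7 < 8: adding a frame reduced faults, as is typical.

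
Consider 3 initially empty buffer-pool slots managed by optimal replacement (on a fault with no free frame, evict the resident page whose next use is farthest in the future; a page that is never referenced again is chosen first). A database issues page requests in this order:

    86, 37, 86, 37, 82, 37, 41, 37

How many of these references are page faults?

4

86 → fault, frames (86)
37 → fault, frames (86 37)
86 → hit
37 → hit
82 → fault, frames (86 37 82)
37 → hit
41 → fault, evict 82, frames (86 37 41)
37 → hit
Page faults: 4.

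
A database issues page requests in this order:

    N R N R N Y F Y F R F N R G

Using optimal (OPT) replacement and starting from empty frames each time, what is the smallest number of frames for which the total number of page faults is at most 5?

f=1: 14 faults
f=2: 7 faults
f=3: 6 faults
f=4: 5 faults
f=5: 5 faults
Smallest f with faults ≤ 5 is 4.

4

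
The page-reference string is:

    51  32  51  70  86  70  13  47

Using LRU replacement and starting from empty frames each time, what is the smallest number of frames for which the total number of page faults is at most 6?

2

f=1: 8 faults
f=2: 6 faults
f=3: 6 faults
f=4: 6 faults
f=5: 6 faults
f=6: 6 faults
Smallest f with faults ≤ 6 is 2.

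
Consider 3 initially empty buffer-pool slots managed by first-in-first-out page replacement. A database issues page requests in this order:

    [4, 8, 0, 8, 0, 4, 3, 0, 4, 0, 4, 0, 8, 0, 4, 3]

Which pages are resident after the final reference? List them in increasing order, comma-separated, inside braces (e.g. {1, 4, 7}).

{0, 3, 8}

4: miss, frames (4)
8: miss, frames (4 8)
0: miss, frames (4 8 0)
8: hit
0: hit
4: hit
3: miss, evict 4, frames (8 0 3)
0: hit
4: miss, evict 8, frames (0 3 4)
0: hit
4: hit
0: hit
8: miss, evict 0, frames (3 4 8)
0: miss, evict 3, frames (4 8 0)
4: hit
3: miss, evict 4, frames (8 0 3)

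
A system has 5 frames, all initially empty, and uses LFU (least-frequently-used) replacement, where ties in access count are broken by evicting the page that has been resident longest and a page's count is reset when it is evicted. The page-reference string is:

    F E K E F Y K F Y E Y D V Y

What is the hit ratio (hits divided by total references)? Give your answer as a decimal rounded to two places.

F: fault, frames {F}
E: fault, frames {F,E}
K: fault, frames {F,E,K}
E: hit
F: hit
Y: fault, frames {F,E,K,Y}
K: hit
F: hit
Y: hit
E: hit
Y: hit
D: fault, frames {F,E,K,Y,D}
V: fault, evict D, frames {F,E,K,Y,V}
Y: hit
Hits: 8 of 14 references → 8/14 = 0.5714.

0.57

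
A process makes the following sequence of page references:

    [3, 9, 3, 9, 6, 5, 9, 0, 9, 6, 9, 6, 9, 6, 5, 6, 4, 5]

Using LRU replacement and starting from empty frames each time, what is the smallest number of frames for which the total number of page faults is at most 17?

2

f=1: 18 faults
f=2: 10 faults
f=3: 8 faults
f=4: 6 faults
f=5: 6 faults
f=6: 6 faults
Smallest f with faults ≤ 17 is 2.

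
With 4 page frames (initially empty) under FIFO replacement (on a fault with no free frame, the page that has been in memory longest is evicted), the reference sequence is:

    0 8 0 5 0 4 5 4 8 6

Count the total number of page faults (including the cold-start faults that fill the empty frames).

5

0 → fault, frames [0]
8 → fault, frames [0, 8]
0 → hit
5 → fault, frames [0, 8, 5]
0 → hit
4 → fault, frames [0, 8, 5, 4]
5 → hit
4 → hit
8 → hit
6 → fault, evict 0, frames [8, 5, 4, 6]
Page faults: 5.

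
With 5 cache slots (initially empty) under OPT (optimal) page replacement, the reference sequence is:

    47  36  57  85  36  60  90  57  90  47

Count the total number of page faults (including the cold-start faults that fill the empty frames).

6

47 → fault, frames (47)
36 → fault, frames (47 36)
57 → fault, frames (47 36 57)
85 → fault, frames (47 36 57 85)
36 → hit
60 → fault, frames (47 36 57 85 60)
90 → fault, evict 60, frames (47 36 57 85 90)
57 → hit
90 → hit
47 → hit
Page faults: 6.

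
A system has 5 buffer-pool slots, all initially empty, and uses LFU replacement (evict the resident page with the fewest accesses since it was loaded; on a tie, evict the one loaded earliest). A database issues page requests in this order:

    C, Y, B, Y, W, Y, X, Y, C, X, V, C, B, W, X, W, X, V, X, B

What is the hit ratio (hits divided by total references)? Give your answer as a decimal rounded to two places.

C -> fault, frames {C}
Y -> fault, frames {C,Y}
B -> fault, frames {C,Y,B}
Y -> hit
W -> fault, frames {C,Y,B,W}
Y -> hit
X -> fault, frames {C,Y,B,W,X}
Y -> hit
C -> hit
X -> hit
V -> fault, evict B, frames {C,Y,W,X,V}
C -> hit
B -> fault, evict W, frames {C,Y,X,V,B}
W -> fault, evict V, frames {C,Y,X,B,W}
X -> hit
W -> hit
X -> hit
V -> fault, evict B, frames {C,Y,X,W,V}
X -> hit
B -> fault, evict V, frames {C,Y,X,W,B}
Hits: 10 of 20 references → 10/20 = 0.5000.

0.50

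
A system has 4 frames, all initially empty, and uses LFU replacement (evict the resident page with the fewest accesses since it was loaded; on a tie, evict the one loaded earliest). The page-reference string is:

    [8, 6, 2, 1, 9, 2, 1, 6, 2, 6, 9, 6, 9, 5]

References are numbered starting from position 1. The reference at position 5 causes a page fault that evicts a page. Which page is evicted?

pos 1: 8 → miss, frames [8]
pos 2: 6 → miss, frames [8, 6]
pos 3: 2 → miss, frames [8, 6, 2]
pos 4: 1 → miss, frames [8, 6, 2, 1]
pos 5: 9 → miss, evict 8, frames [6, 2, 1, 9]
At position 5, page 8 is evicted.

8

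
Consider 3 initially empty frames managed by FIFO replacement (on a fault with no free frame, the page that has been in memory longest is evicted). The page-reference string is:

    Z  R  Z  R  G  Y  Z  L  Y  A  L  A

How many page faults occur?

7

Z → fault, frames [Z]
R → fault, frames [Z, R]
Z → hit
R → hit
G → fault, frames [Z, R, G]
Y → fault, evict Z, frames [R, G, Y]
Z → fault, evict R, frames [G, Y, Z]
L → fault, evict G, frames [Y, Z, L]
Y → hit
A → fault, evict Y, frames [Z, L, A]
L → hit
A → hit
Page faults: 7.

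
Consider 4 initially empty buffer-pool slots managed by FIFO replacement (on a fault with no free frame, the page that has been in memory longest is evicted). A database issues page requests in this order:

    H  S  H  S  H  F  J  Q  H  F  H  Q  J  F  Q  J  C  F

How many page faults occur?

H → miss, frames {H}
S → miss, frames {H,S}
H → hit
S → hit
H → hit
F → miss, frames {H,S,F}
J → miss, frames {H,S,F,J}
Q → miss, evict H, frames {S,F,J,Q}
H → miss, evict S, frames {F,J,Q,H}
F → hit
H → hit
Q → hit
J → hit
F → hit
Q → hit
J → hit
C → miss, evict F, frames {J,Q,H,C}
F → miss, evict J, frames {Q,H,C,F}
Page faults: 8.

8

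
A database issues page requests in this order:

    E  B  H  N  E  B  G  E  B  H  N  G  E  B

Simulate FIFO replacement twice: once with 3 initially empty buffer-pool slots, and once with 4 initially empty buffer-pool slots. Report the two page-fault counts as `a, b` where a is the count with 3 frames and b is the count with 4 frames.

11, 12

3 frames: F F F F F F F . . F F . F F → 11 faults.
4 frames: F F F F . . F F F F F F F F → 12 faults.
12 > 11: adding a frame increased faults — Belady's anomaly.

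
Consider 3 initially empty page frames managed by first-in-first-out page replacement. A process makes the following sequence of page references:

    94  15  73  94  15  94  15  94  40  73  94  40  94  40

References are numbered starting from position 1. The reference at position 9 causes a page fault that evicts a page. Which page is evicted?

pos 1: 94 -> miss, frames {94}
pos 2: 15 -> miss, frames {94,15}
pos 3: 73 -> miss, frames {94,15,73}
pos 4: 94 -> hit
pos 5: 15 -> hit
pos 6: 94 -> hit
pos 7: 15 -> hit
pos 8: 94 -> hit
pos 9: 40 -> miss, evict 94, frames {15,73,40}
At position 9, page 94 is evicted.

94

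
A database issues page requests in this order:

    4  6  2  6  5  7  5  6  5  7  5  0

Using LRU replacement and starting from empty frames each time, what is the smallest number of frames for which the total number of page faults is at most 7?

f=1: 12 faults
f=2: 8 faults
f=3: 6 faults
f=4: 6 faults
f=5: 6 faults
f=6: 6 faults
Smallest f with faults ≤ 7 is 3.

3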